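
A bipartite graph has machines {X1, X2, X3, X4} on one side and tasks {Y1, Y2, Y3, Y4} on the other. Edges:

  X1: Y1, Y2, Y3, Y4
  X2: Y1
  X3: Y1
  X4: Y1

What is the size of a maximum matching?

2

Unit-capacity flow: source→left, listed edges, right→sink; max matching = max flow.
Augmenting path X1→Y1 (+1); matched 1.
Augmenting path X2→Y1→X1→Y2 (+1); matched 2.
No augmenting path remains; maximum matching = 2.
König certificate: {X1, Y1} is a vertex cover of size 2 (every listed pair touches it), so no matching can be larger.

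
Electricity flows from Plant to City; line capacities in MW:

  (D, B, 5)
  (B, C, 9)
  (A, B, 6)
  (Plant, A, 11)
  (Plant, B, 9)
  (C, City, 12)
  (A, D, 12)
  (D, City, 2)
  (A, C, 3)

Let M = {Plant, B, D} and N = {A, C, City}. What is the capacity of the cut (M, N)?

Edges leaving {Plant, B, D}: Plant→A (11), B→C (9), D→City (2).
Cut capacity = 11 + 9 + 2 = 22.

22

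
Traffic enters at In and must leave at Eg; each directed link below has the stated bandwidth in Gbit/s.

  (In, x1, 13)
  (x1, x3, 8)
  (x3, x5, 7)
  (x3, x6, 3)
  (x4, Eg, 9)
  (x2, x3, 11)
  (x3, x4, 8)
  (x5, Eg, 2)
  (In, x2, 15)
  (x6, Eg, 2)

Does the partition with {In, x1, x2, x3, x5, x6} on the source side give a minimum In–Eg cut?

Yes — it is a minimum cut (capacity 12).

Given cut capacity: 8 + 2 + 2 = 12.
Augment In→x1→x3→x4→Eg: bottleneck 8, flow now 8.
Augment In→x2→x3→x5→Eg: bottleneck 2, flow now 10.
Augment In→x2→x3→x6→Eg: bottleneck 2, flow now 12.
No augmenting path remains; maximum flow = 12.
Cut capacity 12 equals the max flow, so it is a minimum cut.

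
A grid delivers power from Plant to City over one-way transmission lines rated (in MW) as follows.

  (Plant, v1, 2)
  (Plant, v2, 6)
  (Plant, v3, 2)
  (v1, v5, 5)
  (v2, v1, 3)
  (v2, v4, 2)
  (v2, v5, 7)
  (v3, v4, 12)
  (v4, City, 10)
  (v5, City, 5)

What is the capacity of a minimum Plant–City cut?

9

Augment Plant→v1→v5→City: bottleneck 2, flow now 2.
Augment Plant→v2→v4→City: bottleneck 2, flow now 4.
Augment Plant→v2→v5→City: bottleneck 3, flow now 7.
Augment Plant→v3→v4→City: bottleneck 2, flow now 9.
No augmenting path remains; maximum flow = 9.
By max-flow min-cut, the minimum cut capacity equals the max flow.
In the residual graph, reachable from Plant: {Plant, v1, v2, v5}.
Min-cut edges: Plant→v3 (2), v2→v4 (2), v5→City (5); capacity 2 + 2 + 5 = 9.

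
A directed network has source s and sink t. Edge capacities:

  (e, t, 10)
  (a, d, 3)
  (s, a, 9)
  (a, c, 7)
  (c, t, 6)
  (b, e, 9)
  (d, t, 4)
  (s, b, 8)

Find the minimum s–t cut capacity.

Augment s→a→c→t: bottleneck 6, flow now 6.
Augment s→a→d→t: bottleneck 3, flow now 9.
Augment s→b→e→t: bottleneck 8, flow now 17.
No augmenting path remains; maximum flow = 17.
By max-flow min-cut, the minimum cut capacity equals the max flow.
In the residual graph, reachable from s: {s}.
Min-cut edges: s→a (9), s→b (8); capacity 9 + 8 = 17.

17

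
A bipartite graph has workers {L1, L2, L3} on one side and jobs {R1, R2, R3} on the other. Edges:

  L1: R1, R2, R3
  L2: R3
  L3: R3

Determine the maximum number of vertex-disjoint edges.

2

Unit-capacity flow: source→left, listed edges, right→sink; max matching = max flow.
Augmenting path L1→R1 (+1); matched 1.
Augmenting path L2→R3 (+1); matched 2.
No augmenting path remains; maximum matching = 2.
König certificate: {L1, R3} is a vertex cover of size 2 (every listed pair touches it), so no matching can be larger.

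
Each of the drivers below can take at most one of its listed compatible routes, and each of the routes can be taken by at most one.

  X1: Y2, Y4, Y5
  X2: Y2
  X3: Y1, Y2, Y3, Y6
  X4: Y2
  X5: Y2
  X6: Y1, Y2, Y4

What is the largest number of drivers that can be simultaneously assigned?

4

Unit-capacity flow: source→left, listed edges, right→sink; max matching = max flow.
Augmenting path X1→Y2 (+1); matched 1.
Augmenting path X3→Y1 (+1); matched 2.
Augmenting path X6→Y4 (+1); matched 3.
Augmenting path X2→Y2→X1→Y5 (+1); matched 4.
No augmenting path remains; maximum matching = 4.
König certificate: {X1, X3, X6, Y2} is a vertex cover of size 4 (every listed pair touches it), so no matching can be larger.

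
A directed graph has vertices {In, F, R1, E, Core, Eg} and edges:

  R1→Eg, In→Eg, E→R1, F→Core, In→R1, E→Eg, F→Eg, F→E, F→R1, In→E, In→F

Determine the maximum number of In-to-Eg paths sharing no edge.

Assign every edge capacity 1; by Menger, the answer equals the max flow.
Path In→Eg (+1); total 1.
Path In→F→Eg (+1); total 2.
Path In→R1→Eg (+1); total 3.
Path In→E→Eg (+1); total 4.
No residual In→Eg path; max flow = 4.
Certifying cut of size 4: {In→E, In→Eg, In→F, In→R1}.

4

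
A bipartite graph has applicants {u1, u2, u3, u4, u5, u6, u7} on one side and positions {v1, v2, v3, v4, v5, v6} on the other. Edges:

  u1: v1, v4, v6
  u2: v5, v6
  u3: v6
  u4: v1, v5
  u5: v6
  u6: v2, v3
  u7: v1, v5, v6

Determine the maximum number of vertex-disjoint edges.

5

Unit-capacity flow: source→left, listed edges, right→sink; max matching = max flow.
Augmenting path u1→v1 (+1); matched 1.
Augmenting path u2→v5 (+1); matched 2.
Augmenting path u3→v6 (+1); matched 3.
Augmenting path u6→v2 (+1); matched 4.
Augmenting path u4→v1→u1→v4 (+1); matched 5.
No augmenting path remains; maximum matching = 5.
König certificate: {u1, u6, v1, v5, v6} is a vertex cover of size 5 (every listed pair touches it), so no matching can be larger.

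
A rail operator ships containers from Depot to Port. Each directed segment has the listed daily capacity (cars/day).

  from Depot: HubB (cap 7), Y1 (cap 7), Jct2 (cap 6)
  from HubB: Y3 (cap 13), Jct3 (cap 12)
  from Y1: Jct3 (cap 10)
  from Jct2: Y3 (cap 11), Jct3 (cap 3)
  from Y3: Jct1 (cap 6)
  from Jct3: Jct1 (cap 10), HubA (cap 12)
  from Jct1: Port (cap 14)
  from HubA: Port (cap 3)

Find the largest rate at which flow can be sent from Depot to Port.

Augment Depot→HubB→Y3→Jct1→Port: bottleneck 6, flow now 6.
Augment Depot→HubB→Jct3→Jct1→Port: bottleneck 1, flow now 7.
Augment Depot→Y1→Jct3→Jct1→Port: bottleneck 7, flow now 14.
Augment Depot→Jct2→Jct3→HubA→Port: bottleneck 3, flow now 17.
No augmenting path remains; maximum flow = 17.
In the residual graph, reachable from Depot: {Depot, HubB, Y1, Jct2, Y3, Jct3, Jct1, HubA}.
Min-cut edges: Jct1→Port (14), HubA→Port (3); capacity 14 + 3 = 17.
This cut is saturated, so no flow can exceed 17.

17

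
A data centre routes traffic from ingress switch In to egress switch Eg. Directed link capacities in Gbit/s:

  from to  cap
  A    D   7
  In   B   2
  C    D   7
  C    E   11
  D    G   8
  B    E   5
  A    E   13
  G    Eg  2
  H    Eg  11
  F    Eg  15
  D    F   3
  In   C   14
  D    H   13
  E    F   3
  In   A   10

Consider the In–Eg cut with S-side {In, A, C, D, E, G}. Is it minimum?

No — its capacity is 23, but the minimum cut has capacity 17.

Given cut capacity: 2 + 3 + 13 + 3 + 2 = 23.
Augment In→A→D→F→Eg: bottleneck 3, flow now 3.
Augment In→A→D→G→Eg: bottleneck 2, flow now 5.
Augment In→A→D→H→Eg: bottleneck 2, flow now 7.
Augment In→A→E→F→Eg: bottleneck 3, flow now 10.
Augment In→C→D→H→Eg: bottleneck 7, flow now 17.
No augmenting path remains; maximum flow = 17.
In the residual graph, reachable from In: {In, A, B, C, E}.
Min-cut edges: A→D (7), C→D (7), E→F (3); capacity 7 + 7 + 3 = 17.
Cut capacity 23 exceeds the max flow 17, so it is not minimum.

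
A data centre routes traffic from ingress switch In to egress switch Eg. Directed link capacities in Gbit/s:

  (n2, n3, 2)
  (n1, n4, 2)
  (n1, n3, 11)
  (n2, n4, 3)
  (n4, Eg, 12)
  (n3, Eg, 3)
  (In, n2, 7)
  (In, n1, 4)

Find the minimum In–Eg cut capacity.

8

Augment In→n1→n3→Eg: bottleneck 3, flow now 3.
Augment In→n1→n4→Eg: bottleneck 1, flow now 4.
Augment In→n2→n4→Eg: bottleneck 3, flow now 7.
Augment In→n2→n3→n1→n4→Eg: bottleneck 1, flow now 8. (uses reverse residual edge)
No augmenting path remains; maximum flow = 8.
By max-flow min-cut, the minimum cut capacity equals the max flow.
In the residual graph, reachable from In: {In, n1, n2, n3}.
Min-cut edges: n1→n4 (2), n2→n4 (3), n3→Eg (3); capacity 2 + 3 + 3 = 8.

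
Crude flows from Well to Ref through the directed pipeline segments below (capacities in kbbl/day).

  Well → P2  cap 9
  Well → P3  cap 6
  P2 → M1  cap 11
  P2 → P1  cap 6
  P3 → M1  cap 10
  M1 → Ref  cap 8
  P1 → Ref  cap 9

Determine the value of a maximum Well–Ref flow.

Augment Well→P2→M1→Ref: bottleneck 8, flow now 8.
Augment Well→P2→P1→Ref: bottleneck 1, flow now 9.
Augment Well→P3→M1→P2→P1→Ref: bottleneck 5, flow now 14. (uses reverse residual edge)
No augmenting path remains; maximum flow = 14.
In the residual graph, reachable from Well: {Well, P2, P3, M1}.
Min-cut edges: P2→P1 (6), M1→Ref (8); capacity 6 + 8 = 14.
This cut is saturated, so no flow can exceed 14.

14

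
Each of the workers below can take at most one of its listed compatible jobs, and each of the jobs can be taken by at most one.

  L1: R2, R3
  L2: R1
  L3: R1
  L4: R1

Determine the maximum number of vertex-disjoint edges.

Unit-capacity flow: source→left, listed edges, right→sink; max matching = max flow.
Augmenting path L1→R2 (+1); matched 1.
Augmenting path L2→R1 (+1); matched 2.
No augmenting path remains; maximum matching = 2.
König certificate: {L1, R1} is a vertex cover of size 2 (every listed pair touches it), so no matching can be larger.

2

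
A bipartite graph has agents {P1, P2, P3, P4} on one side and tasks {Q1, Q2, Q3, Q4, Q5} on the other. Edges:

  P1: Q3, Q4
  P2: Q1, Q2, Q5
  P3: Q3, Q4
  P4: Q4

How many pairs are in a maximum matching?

3

Unit-capacity flow: source→left, listed edges, right→sink; max matching = max flow.
Augmenting path P1→Q3 (+1); matched 1.
Augmenting path P2→Q1 (+1); matched 2.
Augmenting path P3→Q4 (+1); matched 3.
No augmenting path remains; maximum matching = 3.
König certificate: {P2, Q3, Q4} is a vertex cover of size 3 (every listed pair touches it), so no matching can be larger.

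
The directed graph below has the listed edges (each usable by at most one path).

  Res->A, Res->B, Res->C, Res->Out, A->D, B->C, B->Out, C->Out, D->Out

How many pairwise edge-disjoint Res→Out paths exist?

Assign every edge capacity 1; by Menger, the answer equals the max flow.
Path Res→Out (+1); total 1.
Path Res→B→Out (+1); total 2.
Path Res→C→Out (+1); total 3.
Path Res→A→D→Out (+1); total 4.
No residual Res→Out path; max flow = 4.
Certifying cut of size 4: {Res→A, Res→B, Res→C, Res→Out}.

4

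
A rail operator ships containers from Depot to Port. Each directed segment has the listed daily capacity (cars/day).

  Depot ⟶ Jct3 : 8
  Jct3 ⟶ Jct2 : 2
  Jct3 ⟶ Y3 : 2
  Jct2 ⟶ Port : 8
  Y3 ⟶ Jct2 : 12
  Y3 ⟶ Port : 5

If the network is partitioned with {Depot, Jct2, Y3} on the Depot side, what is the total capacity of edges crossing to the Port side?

Edges leaving {Depot, Jct2, Y3}: Depot→Jct3 (8), Jct2→Port (8), Y3→Port (5).
Cut capacity = 8 + 8 + 5 = 21.

21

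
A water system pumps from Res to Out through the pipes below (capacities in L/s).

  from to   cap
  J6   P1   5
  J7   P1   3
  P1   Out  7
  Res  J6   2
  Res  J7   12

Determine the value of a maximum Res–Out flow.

5

Augment Res→J7→P1→Out: bottleneck 3, flow now 3.
Augment Res→J6→P1→Out: bottleneck 2, flow now 5.
No augmenting path remains; maximum flow = 5.
In the residual graph, reachable from Res: {Res, J7}.
Min-cut edges: Res→J6 (2), J7→P1 (3); capacity 2 + 3 = 5.
This cut is saturated, so no flow can exceed 5.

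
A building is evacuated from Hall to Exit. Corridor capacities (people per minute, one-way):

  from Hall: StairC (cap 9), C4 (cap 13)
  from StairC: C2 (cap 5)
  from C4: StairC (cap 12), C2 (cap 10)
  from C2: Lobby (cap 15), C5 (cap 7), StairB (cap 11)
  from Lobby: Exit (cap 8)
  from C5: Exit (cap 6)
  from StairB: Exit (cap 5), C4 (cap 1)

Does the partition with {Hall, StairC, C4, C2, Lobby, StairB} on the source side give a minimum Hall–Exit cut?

Given cut capacity: 7 + 8 + 5 = 20.
Augment Hall→StairC→C2→Lobby→Exit: bottleneck 5, flow now 5.
Augment Hall→C4→C2→Lobby→Exit: bottleneck 3, flow now 8.
Augment Hall→C4→C2→C5→Exit: bottleneck 6, flow now 14.
Augment Hall→C4→C2→StairB→Exit: bottleneck 1, flow now 15.
No augmenting path remains; maximum flow = 15.
In the residual graph, reachable from Hall: {Hall, StairC, C4}.
Min-cut edges: StairC→C2 (5), C4→C2 (10); capacity 5 + 10 = 15.
Cut capacity 20 exceeds the max flow 15, so it is not minimum.

No — its capacity is 20, but the minimum cut has capacity 15.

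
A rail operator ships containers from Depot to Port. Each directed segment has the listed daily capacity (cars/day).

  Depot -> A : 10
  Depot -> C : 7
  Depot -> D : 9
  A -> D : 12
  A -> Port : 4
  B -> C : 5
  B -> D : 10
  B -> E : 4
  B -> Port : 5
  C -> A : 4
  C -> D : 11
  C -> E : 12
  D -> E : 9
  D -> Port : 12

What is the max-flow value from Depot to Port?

16

Augment Depot→A→Port: bottleneck 4, flow now 4.
Augment Depot→D→Port: bottleneck 9, flow now 13.
Augment Depot→A→D→Port: bottleneck 3, flow now 16.
No augmenting path remains; maximum flow = 16.
In the residual graph, reachable from Depot: {Depot, A, C, D, E}.
Min-cut edges: A→Port (4), D→Port (12); capacity 4 + 12 = 16.
This cut is saturated, so no flow can exceed 16.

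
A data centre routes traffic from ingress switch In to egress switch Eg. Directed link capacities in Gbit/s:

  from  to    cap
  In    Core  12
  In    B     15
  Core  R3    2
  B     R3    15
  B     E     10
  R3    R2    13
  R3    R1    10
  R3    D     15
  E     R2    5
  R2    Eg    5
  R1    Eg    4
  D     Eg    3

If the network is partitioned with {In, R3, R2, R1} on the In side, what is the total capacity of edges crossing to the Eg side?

Edges leaving {In, R3, R2, R1}: In→Core (12), In→B (15), R3→D (15), R2→Eg (5), R1→Eg (4).
Cut capacity = 12 + 15 + 15 + 5 + 4 = 51.

51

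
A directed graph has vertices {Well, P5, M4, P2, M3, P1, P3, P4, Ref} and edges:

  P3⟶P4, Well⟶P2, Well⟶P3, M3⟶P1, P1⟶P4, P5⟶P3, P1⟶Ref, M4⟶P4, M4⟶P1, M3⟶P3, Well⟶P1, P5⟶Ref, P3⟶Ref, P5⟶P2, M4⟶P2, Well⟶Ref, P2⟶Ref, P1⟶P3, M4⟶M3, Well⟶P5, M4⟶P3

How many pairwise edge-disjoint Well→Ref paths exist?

5

Assign every edge capacity 1; by Menger, the answer equals the max flow.
Path Well→Ref (+1); total 1.
Path Well→P5→Ref (+1); total 2.
Path Well→P2→Ref (+1); total 3.
Path Well→P1→Ref (+1); total 4.
Path Well→P3→Ref (+1); total 5.
No residual Well→Ref path; max flow = 5.
Certifying cut of size 5: {Well→P1, Well→P2, Well→P3, Well→P5, Well→Ref}.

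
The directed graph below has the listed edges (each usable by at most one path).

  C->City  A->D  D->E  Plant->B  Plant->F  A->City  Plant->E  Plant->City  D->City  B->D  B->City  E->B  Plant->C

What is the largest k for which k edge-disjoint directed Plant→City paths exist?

4

Assign every edge capacity 1; by Menger, the answer equals the max flow.
Path Plant→City (+1); total 1.
Path Plant→B→City (+1); total 2.
Path Plant→C→City (+1); total 3.
Path Plant→E→B→D→City (+1); total 4.
No residual Plant→City path; max flow = 4.
Certifying cut of size 4: {Plant→B, Plant→C, Plant→City, Plant→E}.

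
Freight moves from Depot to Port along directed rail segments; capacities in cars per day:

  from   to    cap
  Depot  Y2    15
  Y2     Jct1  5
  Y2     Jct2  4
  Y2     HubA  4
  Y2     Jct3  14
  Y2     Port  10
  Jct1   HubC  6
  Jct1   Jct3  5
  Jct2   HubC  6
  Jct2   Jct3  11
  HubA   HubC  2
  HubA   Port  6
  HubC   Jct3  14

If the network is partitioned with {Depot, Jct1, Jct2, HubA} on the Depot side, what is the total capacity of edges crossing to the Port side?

51

Edges leaving {Depot, Jct1, Jct2, HubA}: Depot→Y2 (15), Jct1→HubC (6), Jct1→Jct3 (5), Jct2→HubC (6), Jct2→Jct3 (11), HubA→HubC (2), HubA→Port (6).
Cut capacity = 15 + 6 + 5 + 6 + 11 + 2 + 6 = 51.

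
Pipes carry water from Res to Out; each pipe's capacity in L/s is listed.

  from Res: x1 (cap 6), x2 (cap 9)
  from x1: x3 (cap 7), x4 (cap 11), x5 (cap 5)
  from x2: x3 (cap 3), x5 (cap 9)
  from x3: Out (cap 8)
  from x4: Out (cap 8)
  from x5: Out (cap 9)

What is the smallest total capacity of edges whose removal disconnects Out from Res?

15

Augment Res→x1→x3→Out: bottleneck 6, flow now 6.
Augment Res→x2→x3→Out: bottleneck 2, flow now 8.
Augment Res→x2→x5→Out: bottleneck 7, flow now 15.
No augmenting path remains; maximum flow = 15.
By max-flow min-cut, the minimum cut capacity equals the max flow.
In the residual graph, reachable from Res: {Res}.
Min-cut edges: Res→x1 (6), Res→x2 (9); capacity 6 + 9 = 15.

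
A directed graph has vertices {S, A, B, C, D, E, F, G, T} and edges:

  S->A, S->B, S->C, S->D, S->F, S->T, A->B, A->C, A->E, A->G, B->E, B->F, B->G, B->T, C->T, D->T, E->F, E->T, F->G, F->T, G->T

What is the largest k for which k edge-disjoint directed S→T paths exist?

6

Assign every edge capacity 1; by Menger, the answer equals the max flow.
Path S→T (+1); total 1.
Path S→B→T (+1); total 2.
Path S→C→T (+1); total 3.
Path S→D→T (+1); total 4.
Path S→F→T (+1); total 5.
Path S→A→E→T (+1); total 6.
No residual S→T path; max flow = 6.
Certifying cut of size 6: {S→A, S→B, S→C, S→D, S→F, S→T}.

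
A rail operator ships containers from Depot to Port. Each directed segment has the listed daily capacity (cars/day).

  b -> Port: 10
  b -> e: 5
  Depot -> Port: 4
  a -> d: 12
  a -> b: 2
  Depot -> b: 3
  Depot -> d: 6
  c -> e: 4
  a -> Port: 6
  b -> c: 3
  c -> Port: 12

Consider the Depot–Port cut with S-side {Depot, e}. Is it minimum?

Given cut capacity: 3 + 6 + 4 = 13.
Augment Depot→Port: bottleneck 4, flow now 4.
Augment Depot→b→Port: bottleneck 3, flow now 7.
No augmenting path remains; maximum flow = 7.
In the residual graph, reachable from Depot: {Depot, d}.
Min-cut edges: Depot→b (3), Depot→Port (4); capacity 3 + 4 = 7.
Cut capacity 13 exceeds the max flow 7, so it is not minimum.

No — its capacity is 13, but the minimum cut has capacity 7.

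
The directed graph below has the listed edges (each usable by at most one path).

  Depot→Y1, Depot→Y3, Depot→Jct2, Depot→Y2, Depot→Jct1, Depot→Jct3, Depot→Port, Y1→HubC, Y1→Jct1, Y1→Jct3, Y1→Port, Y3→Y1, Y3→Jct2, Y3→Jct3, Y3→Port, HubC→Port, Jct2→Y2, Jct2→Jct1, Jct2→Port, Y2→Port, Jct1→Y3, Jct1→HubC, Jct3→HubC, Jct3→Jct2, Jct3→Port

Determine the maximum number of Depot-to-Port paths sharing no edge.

Assign every edge capacity 1; by Menger, the answer equals the max flow.
Path Depot→Port (+1); total 1.
Path Depot→Y1→Port (+1); total 2.
Path Depot→Y3→Port (+1); total 3.
Path Depot→Jct2→Port (+1); total 4.
Path Depot→Y2→Port (+1); total 5.
Path Depot→Jct3→Port (+1); total 6.
Path Depot→Jct1→HubC→Port (+1); total 7.
No residual Depot→Port path; max flow = 7.
Certifying cut of size 7: {Depot→Jct1, Depot→Jct2, Depot→Jct3, Depot→Port, Depot→Y1, Depot→Y2, Depot→Y3}.

7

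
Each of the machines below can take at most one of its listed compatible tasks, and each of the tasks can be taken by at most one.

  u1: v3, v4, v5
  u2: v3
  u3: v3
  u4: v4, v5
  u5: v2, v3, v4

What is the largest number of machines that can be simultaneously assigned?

Unit-capacity flow: source→left, listed edges, right→sink; max matching = max flow.
Augmenting path u1→v3 (+1); matched 1.
Augmenting path u4→v4 (+1); matched 2.
Augmenting path u5→v2 (+1); matched 3.
Augmenting path u2→v3→u1→v5 (+1); matched 4.
No augmenting path remains; maximum matching = 4.
König certificate: {u1, u4, u5, v3} is a vertex cover of size 4 (every listed pair touches it), so no matching can be larger.

4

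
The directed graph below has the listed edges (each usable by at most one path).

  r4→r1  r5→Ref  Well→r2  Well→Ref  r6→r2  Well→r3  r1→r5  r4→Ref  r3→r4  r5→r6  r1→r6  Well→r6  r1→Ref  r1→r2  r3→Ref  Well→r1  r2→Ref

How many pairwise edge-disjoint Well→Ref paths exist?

Assign every edge capacity 1; by Menger, the answer equals the max flow.
Path Well→Ref (+1); total 1.
Path Well→r1→Ref (+1); total 2.
Path Well→r2→Ref (+1); total 3.
Path Well→r3→Ref (+1); total 4.
No residual Well→Ref path; max flow = 4.
Certifying cut of size 4: {Well→Ref, Well→r1, Well→r3, r2→Ref}.

4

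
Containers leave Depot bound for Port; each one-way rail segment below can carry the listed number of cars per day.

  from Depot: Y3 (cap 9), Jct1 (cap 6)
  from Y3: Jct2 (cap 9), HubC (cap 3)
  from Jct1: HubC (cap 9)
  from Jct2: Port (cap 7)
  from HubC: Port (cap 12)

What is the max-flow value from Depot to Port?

15

Augment Depot→Y3→Jct2→Port: bottleneck 7, flow now 7.
Augment Depot→Y3→HubC→Port: bottleneck 2, flow now 9.
Augment Depot→Jct1→HubC→Port: bottleneck 6, flow now 15.
No augmenting path remains; maximum flow = 15.
In the residual graph, reachable from Depot: {Depot}.
Min-cut edges: Depot→Y3 (9), Depot→Jct1 (6); capacity 9 + 6 = 15.
This cut is saturated, so no flow can exceed 15.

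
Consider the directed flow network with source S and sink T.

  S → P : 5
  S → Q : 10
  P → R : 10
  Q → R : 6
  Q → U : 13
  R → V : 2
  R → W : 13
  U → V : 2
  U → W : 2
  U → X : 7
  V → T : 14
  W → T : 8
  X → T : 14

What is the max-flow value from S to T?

15

Augment S→P→R→V→T: bottleneck 2, flow now 2.
Augment S→P→R→W→T: bottleneck 3, flow now 5.
Augment S→Q→R→W→T: bottleneck 5, flow now 10.
Augment S→Q→U→V→T: bottleneck 2, flow now 12.
Augment S→Q→U→X→T: bottleneck 3, flow now 15.
No augmenting path remains; maximum flow = 15.
In the residual graph, reachable from S: {S}.
Min-cut edges: S→P (5), S→Q (10); capacity 5 + 10 = 15.
This cut is saturated, so no flow can exceed 15.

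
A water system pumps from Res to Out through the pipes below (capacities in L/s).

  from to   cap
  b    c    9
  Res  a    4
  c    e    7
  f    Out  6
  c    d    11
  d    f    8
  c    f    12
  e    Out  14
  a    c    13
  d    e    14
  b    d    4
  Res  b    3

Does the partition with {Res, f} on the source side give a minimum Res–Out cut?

Given cut capacity: 4 + 3 + 6 = 13.
Augment Res→a→c→e→Out: bottleneck 4, flow now 4.
Augment Res→b→c→e→Out: bottleneck 3, flow now 7.
No augmenting path remains; maximum flow = 7.
In the residual graph, reachable from Res: {Res}.
Min-cut edges: Res→a (4), Res→b (3); capacity 4 + 3 = 7.
Cut capacity 13 exceeds the max flow 7, so it is not minimum.

No — its capacity is 13, but the minimum cut has capacity 7.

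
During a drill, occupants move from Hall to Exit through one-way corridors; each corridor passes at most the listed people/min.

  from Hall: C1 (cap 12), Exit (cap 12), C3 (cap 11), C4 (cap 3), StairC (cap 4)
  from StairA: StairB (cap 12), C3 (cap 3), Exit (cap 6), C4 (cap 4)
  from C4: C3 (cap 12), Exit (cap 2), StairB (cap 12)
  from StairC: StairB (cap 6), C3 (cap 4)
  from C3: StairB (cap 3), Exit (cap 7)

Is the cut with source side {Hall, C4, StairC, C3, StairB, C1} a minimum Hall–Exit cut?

Given cut capacity: 12 + 2 + 7 = 21.
Augment Hall→Exit: bottleneck 12, flow now 12.
Augment Hall→C4→Exit: bottleneck 2, flow now 14.
Augment Hall→C3→Exit: bottleneck 7, flow now 21.
No augmenting path remains; maximum flow = 21.
Cut capacity 21 equals the max flow, so it is a minimum cut.

Yes — it is a minimum cut (capacity 21).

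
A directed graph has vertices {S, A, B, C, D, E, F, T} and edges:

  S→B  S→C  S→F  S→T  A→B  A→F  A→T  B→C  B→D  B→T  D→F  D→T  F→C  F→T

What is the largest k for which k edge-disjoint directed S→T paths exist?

Assign every edge capacity 1; by Menger, the answer equals the max flow.
Path S→T (+1); total 1.
Path S→B→T (+1); total 2.
Path S→F→T (+1); total 3.
No residual S→T path; max flow = 3.
Certifying cut of size 3: {S→B, S→F, S→T}.

3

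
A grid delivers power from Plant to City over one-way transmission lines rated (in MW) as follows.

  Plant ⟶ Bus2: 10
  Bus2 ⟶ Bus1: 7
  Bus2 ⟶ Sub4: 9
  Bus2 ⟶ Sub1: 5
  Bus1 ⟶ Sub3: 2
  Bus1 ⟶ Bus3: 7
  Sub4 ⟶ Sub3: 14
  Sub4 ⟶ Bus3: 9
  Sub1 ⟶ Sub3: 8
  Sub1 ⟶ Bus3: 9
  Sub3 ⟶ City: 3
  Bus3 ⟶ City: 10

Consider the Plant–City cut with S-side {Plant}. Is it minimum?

Yes — it is a minimum cut (capacity 10).

Given cut capacity: 10 = 10.
Augment Plant→Bus2→Bus1→Sub3→City: bottleneck 2, flow now 2.
Augment Plant→Bus2→Bus1→Bus3→City: bottleneck 5, flow now 7.
Augment Plant→Bus2→Sub4→Sub3→City: bottleneck 1, flow now 8.
Augment Plant→Bus2→Sub4→Bus3→City: bottleneck 2, flow now 10.
No augmenting path remains; maximum flow = 10.
Cut capacity 10 equals the max flow, so it is a minimum cut.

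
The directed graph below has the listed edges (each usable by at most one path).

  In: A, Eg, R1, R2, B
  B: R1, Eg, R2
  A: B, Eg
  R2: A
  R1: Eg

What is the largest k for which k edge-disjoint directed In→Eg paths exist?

4

Assign every edge capacity 1; by Menger, the answer equals the max flow.
Path In→Eg (+1); total 1.
Path In→B→Eg (+1); total 2.
Path In→R1→Eg (+1); total 3.
Path In→A→Eg (+1); total 4.
No residual In→Eg path; max flow = 4.
Certifying cut of size 4: {A→Eg, B→Eg, In→Eg, R1→Eg}.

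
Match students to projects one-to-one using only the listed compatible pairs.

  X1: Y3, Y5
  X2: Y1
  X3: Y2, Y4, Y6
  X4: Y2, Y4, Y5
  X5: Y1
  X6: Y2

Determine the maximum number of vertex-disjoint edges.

Unit-capacity flow: source→left, listed edges, right→sink; max matching = max flow.
Augmenting path X1→Y3 (+1); matched 1.
Augmenting path X2→Y1 (+1); matched 2.
Augmenting path X3→Y2 (+1); matched 3.
Augmenting path X4→Y4 (+1); matched 4.
Augmenting path X6→Y2→X3→Y6 (+1); matched 5.
No augmenting path remains; maximum matching = 5.
König certificate: {X1, X3, X4, X6, Y1} is a vertex cover of size 5 (every listed pair touches it), so no matching can be larger.

5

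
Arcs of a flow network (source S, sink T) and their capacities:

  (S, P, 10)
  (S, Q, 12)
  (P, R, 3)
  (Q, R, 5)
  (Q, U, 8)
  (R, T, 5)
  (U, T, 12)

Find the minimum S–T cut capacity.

Augment S→P→R→T: bottleneck 3, flow now 3.
Augment S→Q→R→T: bottleneck 2, flow now 5.
Augment S→Q→U→T: bottleneck 8, flow now 13.
No augmenting path remains; maximum flow = 13.
By max-flow min-cut, the minimum cut capacity equals the max flow.
In the residual graph, reachable from S: {S, P, Q, R}.
Min-cut edges: Q→U (8), R→T (5); capacity 8 + 5 = 13.

13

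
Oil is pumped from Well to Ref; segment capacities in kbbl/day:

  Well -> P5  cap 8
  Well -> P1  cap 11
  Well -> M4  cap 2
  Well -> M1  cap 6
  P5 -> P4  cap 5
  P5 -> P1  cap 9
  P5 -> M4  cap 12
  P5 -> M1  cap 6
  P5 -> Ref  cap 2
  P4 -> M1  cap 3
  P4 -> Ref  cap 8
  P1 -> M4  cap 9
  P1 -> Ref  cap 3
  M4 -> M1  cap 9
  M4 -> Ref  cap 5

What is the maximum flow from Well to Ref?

15

Augment Well→P5→Ref: bottleneck 2, flow now 2.
Augment Well→P1→Ref: bottleneck 3, flow now 5.
Augment Well→M4→Ref: bottleneck 2, flow now 7.
Augment Well→P5→P4→Ref: bottleneck 5, flow now 12.
Augment Well→P5→M4→Ref: bottleneck 1, flow now 13.
Augment Well→P1→M4→Ref: bottleneck 2, flow now 15.
No augmenting path remains; maximum flow = 15.
In the residual graph, reachable from Well: {Well, P5, P1, M4, M1}.
Min-cut edges: P5→P4 (5), P5→Ref (2), P1→Ref (3), M4→Ref (5); capacity 5 + 2 + 3 + 5 = 15.
This cut is saturated, so no flow can exceed 15.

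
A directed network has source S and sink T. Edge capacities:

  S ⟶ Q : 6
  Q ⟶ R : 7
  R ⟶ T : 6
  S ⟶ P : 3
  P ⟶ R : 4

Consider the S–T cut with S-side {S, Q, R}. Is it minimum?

Given cut capacity: 3 + 6 = 9.
Augment S→P→R→T: bottleneck 3, flow now 3.
Augment S→Q→R→T: bottleneck 3, flow now 6.
No augmenting path remains; maximum flow = 6.
In the residual graph, reachable from S: {S, P, Q, R}.
Min-cut edges: R→T (6); capacity 6 = 6.
Cut capacity 9 exceeds the max flow 6, so it is not minimum.

No — its capacity is 9, but the minimum cut has capacity 6.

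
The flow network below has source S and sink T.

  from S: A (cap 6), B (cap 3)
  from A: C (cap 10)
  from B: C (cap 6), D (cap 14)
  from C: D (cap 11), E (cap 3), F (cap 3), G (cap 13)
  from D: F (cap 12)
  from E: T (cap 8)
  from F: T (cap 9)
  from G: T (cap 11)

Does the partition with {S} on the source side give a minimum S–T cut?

Given cut capacity: 6 + 3 = 9.
Augment S→A→C→E→T: bottleneck 3, flow now 3.
Augment S→A→C→F→T: bottleneck 3, flow now 6.
Augment S→B→C→G→T: bottleneck 3, flow now 9.
No augmenting path remains; maximum flow = 9.
Cut capacity 9 equals the max flow, so it is a minimum cut.

Yes — it is a minimum cut (capacity 9).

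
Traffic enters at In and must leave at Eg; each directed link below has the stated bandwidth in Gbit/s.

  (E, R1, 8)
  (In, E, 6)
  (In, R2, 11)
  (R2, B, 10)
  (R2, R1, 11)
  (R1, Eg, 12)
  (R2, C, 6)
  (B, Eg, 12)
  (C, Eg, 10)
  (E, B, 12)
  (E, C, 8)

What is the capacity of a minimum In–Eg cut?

17

Augment In→R2→R1→Eg: bottleneck 11, flow now 11.
Augment In→E→R1→Eg: bottleneck 1, flow now 12.
Augment In→E→C→Eg: bottleneck 5, flow now 17.
No augmenting path remains; maximum flow = 17.
By max-flow min-cut, the minimum cut capacity equals the max flow.
In the residual graph, reachable from In: {In}.
Min-cut edges: In→R2 (11), In→E (6); capacity 11 + 6 = 17.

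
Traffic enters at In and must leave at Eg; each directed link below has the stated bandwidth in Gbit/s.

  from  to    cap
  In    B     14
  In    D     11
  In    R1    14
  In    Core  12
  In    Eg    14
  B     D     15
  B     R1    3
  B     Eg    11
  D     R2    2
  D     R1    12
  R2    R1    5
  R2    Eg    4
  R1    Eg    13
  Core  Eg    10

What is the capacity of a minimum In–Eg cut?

50

Augment In→Eg: bottleneck 14, flow now 14.
Augment In→B→Eg: bottleneck 11, flow now 25.
Augment In→R1→Eg: bottleneck 13, flow now 38.
Augment In→Core→Eg: bottleneck 10, flow now 48.
Augment In→D→R2→Eg: bottleneck 2, flow now 50.
No augmenting path remains; maximum flow = 50.
By max-flow min-cut, the minimum cut capacity equals the max flow.
In the residual graph, reachable from In: {In, B, D, R1, Core}.
Min-cut edges: In→Eg (14), B→Eg (11), D→R2 (2), R1→Eg (13), Core→Eg (10); capacity 14 + 11 + 2 + 13 + 10 = 50.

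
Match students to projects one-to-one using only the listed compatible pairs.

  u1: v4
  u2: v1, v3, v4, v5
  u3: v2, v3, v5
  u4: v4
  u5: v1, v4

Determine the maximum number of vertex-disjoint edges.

4

Unit-capacity flow: source→left, listed edges, right→sink; max matching = max flow.
Augmenting path u1→v4 (+1); matched 1.
Augmenting path u2→v1 (+1); matched 2.
Augmenting path u3→v2 (+1); matched 3.
Augmenting path u5→v1→u2→v3 (+1); matched 4.
No augmenting path remains; maximum matching = 4.
König certificate: {u2, u3, u5, v4} is a vertex cover of size 4 (every listed pair touches it), so no matching can be larger.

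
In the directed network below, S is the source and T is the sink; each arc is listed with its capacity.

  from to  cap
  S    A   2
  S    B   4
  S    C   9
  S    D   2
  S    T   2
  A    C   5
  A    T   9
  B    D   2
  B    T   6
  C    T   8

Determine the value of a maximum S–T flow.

Augment S→T: bottleneck 2, flow now 2.
Augment S→A→T: bottleneck 2, flow now 4.
Augment S→B→T: bottleneck 4, flow now 8.
Augment S→C→T: bottleneck 8, flow now 16.
No augmenting path remains; maximum flow = 16.
In the residual graph, reachable from S: {S, C, D}.
Min-cut edges: S→A (2), S→B (4), S→T (2), C→T (8); capacity 2 + 4 + 2 + 8 = 16.
This cut is saturated, so no flow can exceed 16.

16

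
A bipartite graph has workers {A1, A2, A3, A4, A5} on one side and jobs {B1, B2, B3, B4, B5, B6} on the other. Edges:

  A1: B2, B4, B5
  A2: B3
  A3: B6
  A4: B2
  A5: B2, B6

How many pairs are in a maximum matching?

Unit-capacity flow: source→left, listed edges, right→sink; max matching = max flow.
Augmenting path A1→B2 (+1); matched 1.
Augmenting path A2→B3 (+1); matched 2.
Augmenting path A3→B6 (+1); matched 3.
Augmenting path A4→B2→A1→B4 (+1); matched 4.
No augmenting path remains; maximum matching = 4.
König certificate: {A1, A2, B2, B6} is a vertex cover of size 4 (every listed pair touches it), so no matching can be larger.

4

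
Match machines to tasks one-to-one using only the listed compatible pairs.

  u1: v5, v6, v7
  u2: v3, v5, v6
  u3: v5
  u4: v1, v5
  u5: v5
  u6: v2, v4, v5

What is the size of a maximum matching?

Unit-capacity flow: source→left, listed edges, right→sink; max matching = max flow.
Augmenting path u1→v5 (+1); matched 1.
Augmenting path u2→v3 (+1); matched 2.
Augmenting path u4→v1 (+1); matched 3.
Augmenting path u6→v2 (+1); matched 4.
Augmenting path u3→v5→u1→v6 (+1); matched 5.
No augmenting path remains; maximum matching = 5.
König certificate: {u1, u2, u4, u6, v5} is a vertex cover of size 5 (every listed pair touches it), so no matching can be larger.

5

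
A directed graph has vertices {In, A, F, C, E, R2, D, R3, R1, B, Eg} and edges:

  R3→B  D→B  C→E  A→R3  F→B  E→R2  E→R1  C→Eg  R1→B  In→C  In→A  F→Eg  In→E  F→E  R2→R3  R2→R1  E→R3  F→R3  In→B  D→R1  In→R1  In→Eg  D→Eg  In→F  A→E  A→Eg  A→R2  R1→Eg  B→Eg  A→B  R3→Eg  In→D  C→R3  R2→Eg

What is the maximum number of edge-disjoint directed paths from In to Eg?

8

Assign every edge capacity 1; by Menger, the answer equals the max flow.
Path In→Eg (+1); total 1.
Path In→A→Eg (+1); total 2.
Path In→F→Eg (+1); total 3.
Path In→C→Eg (+1); total 4.
Path In→D→Eg (+1); total 5.
Path In→R1→Eg (+1); total 6.
Path In→B→Eg (+1); total 7.
Path In→E→R2→Eg (+1); total 8.
No residual In→Eg path; max flow = 8.
Certifying cut of size 8: {In→A, In→B, In→C, In→D, In→E, In→Eg, In→F, In→R1}.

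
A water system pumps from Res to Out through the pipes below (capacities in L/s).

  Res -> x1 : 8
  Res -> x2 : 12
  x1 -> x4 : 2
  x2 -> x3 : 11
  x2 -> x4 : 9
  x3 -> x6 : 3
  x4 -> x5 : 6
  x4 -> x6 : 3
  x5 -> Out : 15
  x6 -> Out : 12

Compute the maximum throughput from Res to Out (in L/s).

Augment Res→x1→x4→x5→Out: bottleneck 2, flow now 2.
Augment Res→x2→x3→x6→Out: bottleneck 3, flow now 5.
Augment Res→x2→x4→x5→Out: bottleneck 4, flow now 9.
Augment Res→x2→x4→x6→Out: bottleneck 3, flow now 12.
No augmenting path remains; maximum flow = 12.
In the residual graph, reachable from Res: {Res, x1, x2, x3, x4}.
Min-cut edges: x3→x6 (3), x4→x5 (6), x4→x6 (3); capacity 3 + 6 + 3 = 12.
This cut is saturated, so no flow can exceed 12.

12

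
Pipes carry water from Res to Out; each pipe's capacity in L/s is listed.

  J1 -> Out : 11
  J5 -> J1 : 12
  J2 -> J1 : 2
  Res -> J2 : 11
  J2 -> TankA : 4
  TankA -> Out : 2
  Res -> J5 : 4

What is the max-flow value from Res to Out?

Augment Res→J5→J1→Out: bottleneck 4, flow now 4.
Augment Res→J2→J1→Out: bottleneck 2, flow now 6.
Augment Res→J2→TankA→Out: bottleneck 2, flow now 8.
No augmenting path remains; maximum flow = 8.
In the residual graph, reachable from Res: {Res, J2, TankA}.
Min-cut edges: Res→J5 (4), J2→J1 (2), TankA→Out (2); capacity 4 + 2 + 2 = 8.
This cut is saturated, so no flow can exceed 8.

8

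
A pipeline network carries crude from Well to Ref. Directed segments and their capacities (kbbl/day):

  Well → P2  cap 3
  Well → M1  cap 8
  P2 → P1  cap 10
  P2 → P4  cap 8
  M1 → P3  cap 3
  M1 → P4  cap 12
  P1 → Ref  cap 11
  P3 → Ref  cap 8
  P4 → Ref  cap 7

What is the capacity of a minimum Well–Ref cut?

Augment Well→P2→P1→Ref: bottleneck 3, flow now 3.
Augment Well→M1→P3→Ref: bottleneck 3, flow now 6.
Augment Well→M1→P4→Ref: bottleneck 5, flow now 11.
No augmenting path remains; maximum flow = 11.
By max-flow min-cut, the minimum cut capacity equals the max flow.
In the residual graph, reachable from Well: {Well}.
Min-cut edges: Well→P2 (3), Well→M1 (8); capacity 3 + 8 = 11.

11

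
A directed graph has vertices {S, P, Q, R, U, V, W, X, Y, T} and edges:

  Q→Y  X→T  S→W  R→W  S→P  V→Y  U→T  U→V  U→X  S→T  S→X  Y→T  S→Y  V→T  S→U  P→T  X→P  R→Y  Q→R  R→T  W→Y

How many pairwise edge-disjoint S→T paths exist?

Assign every edge capacity 1; by Menger, the answer equals the max flow.
Path S→T (+1); total 1.
Path S→P→T (+1); total 2.
Path S→U→T (+1); total 3.
Path S→X→T (+1); total 4.
Path S→Y→T (+1); total 5.
No residual S→T path; max flow = 5.
Certifying cut of size 5: {S→P, S→T, S→U, S→X, Y→T}.

5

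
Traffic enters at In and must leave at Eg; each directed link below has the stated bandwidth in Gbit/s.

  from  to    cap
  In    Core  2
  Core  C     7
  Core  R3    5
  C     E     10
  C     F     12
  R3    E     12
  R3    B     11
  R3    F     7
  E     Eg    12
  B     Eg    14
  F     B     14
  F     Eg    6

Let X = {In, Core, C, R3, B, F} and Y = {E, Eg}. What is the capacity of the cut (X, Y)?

Edges leaving {In, Core, C, R3, B, F}: C→E (10), R3→E (12), B→Eg (14), F→Eg (6).
Cut capacity = 10 + 12 + 14 + 6 = 42.

42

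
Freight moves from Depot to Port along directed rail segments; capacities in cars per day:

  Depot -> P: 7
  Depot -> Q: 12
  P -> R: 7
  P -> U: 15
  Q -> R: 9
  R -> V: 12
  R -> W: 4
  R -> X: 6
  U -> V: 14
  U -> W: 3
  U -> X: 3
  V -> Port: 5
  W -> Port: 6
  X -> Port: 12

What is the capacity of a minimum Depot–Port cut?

Augment Depot→P→R→V→Port: bottleneck 5, flow now 5.
Augment Depot→P→R→W→Port: bottleneck 2, flow now 7.
Augment Depot→Q→R→W→Port: bottleneck 2, flow now 9.
Augment Depot→Q→R→X→Port: bottleneck 6, flow now 15.
Augment Depot→Q→R→P→U→W→Port: bottleneck 1, flow now 16. (uses reverse residual edge)
No augmenting path remains; maximum flow = 16.
By max-flow min-cut, the minimum cut capacity equals the max flow.
In the residual graph, reachable from Depot: {Depot, Q}.
Min-cut edges: Depot→P (7), Q→R (9); capacity 7 + 9 = 16.

16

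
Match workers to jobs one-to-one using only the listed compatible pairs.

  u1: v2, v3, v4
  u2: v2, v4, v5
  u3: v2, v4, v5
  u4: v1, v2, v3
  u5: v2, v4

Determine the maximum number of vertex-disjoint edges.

Unit-capacity flow: source→left, listed edges, right→sink; max matching = max flow.
Augmenting path u1→v2 (+1); matched 1.
Augmenting path u2→v4 (+1); matched 2.
Augmenting path u3→v5 (+1); matched 3.
Augmenting path u4→v1 (+1); matched 4.
Augmenting path u5→v2→u1→v3 (+1); matched 5.
No augmenting path remains; maximum matching = 5.
König certificate: {u1, u2, u3, u4, u5} is a vertex cover of size 5 (every listed pair touches it), so no matching can be larger.

5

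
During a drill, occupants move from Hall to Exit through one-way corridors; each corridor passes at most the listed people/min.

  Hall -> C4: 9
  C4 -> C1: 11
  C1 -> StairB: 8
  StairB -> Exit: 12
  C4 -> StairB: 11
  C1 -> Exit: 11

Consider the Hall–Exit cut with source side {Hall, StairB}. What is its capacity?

Edges leaving {Hall, StairB}: Hall→C4 (9), StairB→Exit (12).
Cut capacity = 9 + 12 = 21.

21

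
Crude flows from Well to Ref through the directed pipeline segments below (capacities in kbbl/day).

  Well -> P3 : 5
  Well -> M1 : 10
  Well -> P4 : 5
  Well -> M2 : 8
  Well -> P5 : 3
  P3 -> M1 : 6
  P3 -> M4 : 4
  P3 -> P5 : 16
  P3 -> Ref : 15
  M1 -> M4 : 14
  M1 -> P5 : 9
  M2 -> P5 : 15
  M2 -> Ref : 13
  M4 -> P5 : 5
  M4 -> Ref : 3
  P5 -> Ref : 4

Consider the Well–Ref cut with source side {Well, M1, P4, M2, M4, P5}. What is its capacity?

Edges leaving {Well, M1, P4, M2, M4, P5}: Well→P3 (5), M2→Ref (13), M4→Ref (3), P5→Ref (4).
Cut capacity = 5 + 13 + 3 + 4 = 25.

25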